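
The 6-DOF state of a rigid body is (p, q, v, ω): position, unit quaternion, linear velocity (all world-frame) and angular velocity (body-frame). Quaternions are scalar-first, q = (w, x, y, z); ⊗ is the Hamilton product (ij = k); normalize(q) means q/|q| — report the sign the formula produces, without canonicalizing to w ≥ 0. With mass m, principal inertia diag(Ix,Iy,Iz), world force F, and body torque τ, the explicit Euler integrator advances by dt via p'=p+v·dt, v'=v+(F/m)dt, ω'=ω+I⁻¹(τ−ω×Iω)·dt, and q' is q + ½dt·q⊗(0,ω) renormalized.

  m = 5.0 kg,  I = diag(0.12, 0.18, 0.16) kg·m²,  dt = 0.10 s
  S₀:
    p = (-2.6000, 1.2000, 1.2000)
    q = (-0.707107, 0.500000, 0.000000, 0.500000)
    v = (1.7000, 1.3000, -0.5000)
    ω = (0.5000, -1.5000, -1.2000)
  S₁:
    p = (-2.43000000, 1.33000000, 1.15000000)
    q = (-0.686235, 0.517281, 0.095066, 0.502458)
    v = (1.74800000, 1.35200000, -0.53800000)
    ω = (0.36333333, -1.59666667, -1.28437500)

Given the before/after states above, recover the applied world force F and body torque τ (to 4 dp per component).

rate change Δω = (-0.13666667, -0.09666667, -0.08437500)
applied torque τ = (-0.2000, -0.1500, -0.1800)
Δv = v₁−v₀ = (0.04800000, 0.05200000, -0.03800000)
F = m·Δv/dt = (2.4000, 2.6000, -1.9000)

F = (2.4000, 2.6000, -1.9000)
τ = (-0.2000, -0.1500, -0.1800)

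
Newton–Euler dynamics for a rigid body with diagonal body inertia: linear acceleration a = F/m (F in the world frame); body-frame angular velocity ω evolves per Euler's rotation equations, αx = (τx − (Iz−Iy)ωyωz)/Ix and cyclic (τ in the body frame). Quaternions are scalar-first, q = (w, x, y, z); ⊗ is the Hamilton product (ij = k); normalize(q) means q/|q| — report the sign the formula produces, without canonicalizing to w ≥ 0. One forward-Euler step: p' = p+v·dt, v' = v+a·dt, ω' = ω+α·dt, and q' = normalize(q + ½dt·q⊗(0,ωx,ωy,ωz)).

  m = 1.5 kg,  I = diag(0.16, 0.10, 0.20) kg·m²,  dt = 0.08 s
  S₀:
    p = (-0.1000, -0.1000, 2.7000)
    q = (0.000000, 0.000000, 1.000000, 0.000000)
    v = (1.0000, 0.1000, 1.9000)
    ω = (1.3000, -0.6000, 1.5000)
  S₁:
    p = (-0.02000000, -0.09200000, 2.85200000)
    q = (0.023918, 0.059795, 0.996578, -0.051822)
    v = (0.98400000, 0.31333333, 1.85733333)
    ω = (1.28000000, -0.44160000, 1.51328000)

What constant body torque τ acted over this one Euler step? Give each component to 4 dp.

rate change Δω = (-0.02000000, 0.15840000, 0.01328000)
applied torque τ = (-0.1300, 0.1200, 0.0800)

τ = (-0.1300, 0.1200, 0.0800)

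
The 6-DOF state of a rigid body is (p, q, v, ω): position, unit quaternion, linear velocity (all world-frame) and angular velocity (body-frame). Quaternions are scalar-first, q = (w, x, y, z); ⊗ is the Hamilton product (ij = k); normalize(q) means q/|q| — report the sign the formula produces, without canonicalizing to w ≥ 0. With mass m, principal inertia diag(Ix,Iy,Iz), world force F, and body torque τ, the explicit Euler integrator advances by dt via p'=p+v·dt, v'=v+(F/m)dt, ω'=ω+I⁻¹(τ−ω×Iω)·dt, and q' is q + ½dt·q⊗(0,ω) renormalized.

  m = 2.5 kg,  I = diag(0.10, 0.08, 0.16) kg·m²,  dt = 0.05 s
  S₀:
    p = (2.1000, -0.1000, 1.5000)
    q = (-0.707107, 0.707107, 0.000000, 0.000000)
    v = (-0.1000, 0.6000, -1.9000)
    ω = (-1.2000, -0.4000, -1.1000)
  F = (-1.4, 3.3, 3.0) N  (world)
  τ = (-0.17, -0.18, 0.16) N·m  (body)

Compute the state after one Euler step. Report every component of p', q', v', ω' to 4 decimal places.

p' = p + v·dt = (2.0950, -0.0700, 1.4050)
v + (F/m)dt = (-0.1280, 0.6660, -1.8400)
α = I⁻¹(τ − ω×Iω) = (-2.0520, -1.2600, 1.0600)
new body rate ω' = (-1.3026, -0.4630, -1.0470)
2q̇ = q⊗(0,ω) = (0.8485284, 0.8485284, 1.0606605, 0.4949749)
updated quaternion q' = (-0.6853, 0.7277, 0.0265, 0.0124)

p' = (2.0950, -0.0700, 1.4050)
q' = (-0.6853, 0.7277, 0.0265, 0.0124)
v' = (-0.1280, 0.6660, -1.8400)
ω' = (-1.3026, -0.4630, -1.0470)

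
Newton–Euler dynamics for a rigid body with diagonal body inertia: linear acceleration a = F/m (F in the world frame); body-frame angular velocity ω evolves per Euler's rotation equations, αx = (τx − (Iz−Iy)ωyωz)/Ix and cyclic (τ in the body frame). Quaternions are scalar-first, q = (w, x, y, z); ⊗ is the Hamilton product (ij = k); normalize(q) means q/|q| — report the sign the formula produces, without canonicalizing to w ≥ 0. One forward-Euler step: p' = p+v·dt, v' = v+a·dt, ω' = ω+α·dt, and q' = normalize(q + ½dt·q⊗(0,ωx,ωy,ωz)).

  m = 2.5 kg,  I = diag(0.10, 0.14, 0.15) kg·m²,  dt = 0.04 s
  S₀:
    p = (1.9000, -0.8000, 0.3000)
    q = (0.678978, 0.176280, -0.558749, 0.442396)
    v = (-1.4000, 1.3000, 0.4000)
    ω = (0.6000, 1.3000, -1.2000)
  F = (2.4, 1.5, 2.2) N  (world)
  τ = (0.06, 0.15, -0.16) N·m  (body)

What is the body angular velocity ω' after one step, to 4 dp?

ω' = (0.6302, 1.3326, -1.2510)

angular accel α = (0.7560, 0.8143, -1.2747)
ω + α·dt = (0.6302, 1.3326, -1.2510)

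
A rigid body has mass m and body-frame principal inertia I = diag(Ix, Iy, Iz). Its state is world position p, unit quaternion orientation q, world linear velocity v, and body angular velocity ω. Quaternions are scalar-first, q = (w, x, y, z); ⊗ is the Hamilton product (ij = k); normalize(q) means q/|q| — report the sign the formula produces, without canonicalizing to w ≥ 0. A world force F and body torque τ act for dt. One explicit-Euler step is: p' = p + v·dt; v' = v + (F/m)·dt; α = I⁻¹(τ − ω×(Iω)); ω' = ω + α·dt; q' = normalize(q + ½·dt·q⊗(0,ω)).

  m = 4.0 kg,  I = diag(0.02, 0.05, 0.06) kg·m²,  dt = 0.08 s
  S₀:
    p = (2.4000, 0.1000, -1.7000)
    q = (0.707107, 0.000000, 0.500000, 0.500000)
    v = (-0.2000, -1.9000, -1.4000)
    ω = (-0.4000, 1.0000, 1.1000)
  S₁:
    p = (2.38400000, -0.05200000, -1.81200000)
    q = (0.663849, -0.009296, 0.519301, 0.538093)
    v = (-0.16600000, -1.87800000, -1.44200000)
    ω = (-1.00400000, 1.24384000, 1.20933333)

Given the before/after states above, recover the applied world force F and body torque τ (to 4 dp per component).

v₁ − v₀ = (0.03400000, 0.02200000, -0.04200000)
F = m·Δv/dt = (1.7000, 1.1000, -2.1000)
Δω = ω₁−ω₀ = (-0.60400000, 0.24384000, 0.10933333)
precession coupling = (0.0110, 0.0176, -0.0120)
τ = I·(Δω/dt) + ω₀×(Iω₀) = (-0.1400, 0.1700, 0.0700)

F = (1.7000, 1.1000, -2.1000)
τ = (-0.1400, 0.1700, 0.0700)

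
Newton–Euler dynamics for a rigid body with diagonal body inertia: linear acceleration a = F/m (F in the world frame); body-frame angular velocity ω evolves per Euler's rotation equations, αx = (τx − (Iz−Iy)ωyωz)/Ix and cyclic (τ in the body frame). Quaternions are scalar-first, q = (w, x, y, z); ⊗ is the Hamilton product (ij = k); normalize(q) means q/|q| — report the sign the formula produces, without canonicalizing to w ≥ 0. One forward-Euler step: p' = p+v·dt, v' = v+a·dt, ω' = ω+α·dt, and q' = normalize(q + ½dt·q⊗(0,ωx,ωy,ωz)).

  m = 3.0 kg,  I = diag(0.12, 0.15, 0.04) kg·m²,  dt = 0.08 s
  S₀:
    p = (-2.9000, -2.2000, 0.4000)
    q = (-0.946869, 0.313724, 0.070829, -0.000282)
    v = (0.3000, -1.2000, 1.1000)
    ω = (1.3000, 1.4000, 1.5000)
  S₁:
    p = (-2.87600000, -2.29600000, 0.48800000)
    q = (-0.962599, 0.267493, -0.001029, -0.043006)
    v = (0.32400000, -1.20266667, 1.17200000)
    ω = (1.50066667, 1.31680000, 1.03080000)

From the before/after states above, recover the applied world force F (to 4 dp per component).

Δv = v₁−v₀ = (0.02400000, -0.00266667, 0.07200000)
F = m·Δv/dt = (0.9000, -0.1000, 2.7000)

F = (0.9000, -0.1000, 2.7000)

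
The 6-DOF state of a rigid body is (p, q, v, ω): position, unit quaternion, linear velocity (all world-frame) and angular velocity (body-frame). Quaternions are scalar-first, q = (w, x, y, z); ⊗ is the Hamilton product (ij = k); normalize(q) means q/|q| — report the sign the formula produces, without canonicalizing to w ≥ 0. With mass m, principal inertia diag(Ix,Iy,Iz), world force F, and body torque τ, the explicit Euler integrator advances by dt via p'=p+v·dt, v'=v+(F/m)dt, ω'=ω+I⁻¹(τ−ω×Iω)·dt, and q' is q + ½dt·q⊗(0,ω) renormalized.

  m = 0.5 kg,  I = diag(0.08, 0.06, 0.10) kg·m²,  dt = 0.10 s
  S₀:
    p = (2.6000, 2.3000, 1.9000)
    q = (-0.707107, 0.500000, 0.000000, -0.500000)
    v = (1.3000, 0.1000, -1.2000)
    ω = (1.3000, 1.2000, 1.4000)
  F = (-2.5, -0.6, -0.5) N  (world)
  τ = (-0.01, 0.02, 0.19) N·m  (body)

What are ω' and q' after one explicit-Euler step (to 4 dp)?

precession coupling ω×(Iω) = (0.0672, -0.0364, -0.0312)
α = I⁻¹(τ − ω×Iω) = (-0.9650, 0.9400, 2.2120)
new body rate ω' = (1.2035, 1.2940, 1.6212)
q⊗(0,ω) = (0.0500000, -0.3192391, -2.1985284, -0.3899498)
updated quaternion q' = (-0.7002, 0.4810, -0.1092, -0.5162)

ω' = (1.2035, 1.2940, 1.6212)
q' = (-0.7002, 0.4810, -0.1092, -0.5162)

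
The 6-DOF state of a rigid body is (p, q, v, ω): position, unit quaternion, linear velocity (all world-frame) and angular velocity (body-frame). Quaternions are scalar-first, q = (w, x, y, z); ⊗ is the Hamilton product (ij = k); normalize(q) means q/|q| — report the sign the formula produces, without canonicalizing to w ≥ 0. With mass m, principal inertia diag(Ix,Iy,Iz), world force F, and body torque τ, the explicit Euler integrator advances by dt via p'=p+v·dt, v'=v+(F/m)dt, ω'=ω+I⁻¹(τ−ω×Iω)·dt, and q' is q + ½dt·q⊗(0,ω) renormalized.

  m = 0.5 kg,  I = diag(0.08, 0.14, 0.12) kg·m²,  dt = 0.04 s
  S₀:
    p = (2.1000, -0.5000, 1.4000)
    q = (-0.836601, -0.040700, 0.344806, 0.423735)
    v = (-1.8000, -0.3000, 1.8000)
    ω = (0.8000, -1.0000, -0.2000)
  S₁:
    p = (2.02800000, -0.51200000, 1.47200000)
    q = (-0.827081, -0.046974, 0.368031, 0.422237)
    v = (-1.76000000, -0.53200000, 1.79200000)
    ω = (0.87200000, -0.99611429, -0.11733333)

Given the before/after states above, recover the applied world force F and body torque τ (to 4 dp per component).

F = (0.5000, -2.9000, -0.1000)
τ = (0.1400, 0.0200, 0.2000)

Δω = ω₁−ω₀ = (0.07200000, 0.00388571, 0.08266667)
applied torque τ = (0.1400, 0.0200, 0.2000)
v₁ − v₀ = (0.04000000, -0.23200000, -0.00800000)
m·(v₁−v₀)/dt = (0.5000, -2.9000, -0.1000)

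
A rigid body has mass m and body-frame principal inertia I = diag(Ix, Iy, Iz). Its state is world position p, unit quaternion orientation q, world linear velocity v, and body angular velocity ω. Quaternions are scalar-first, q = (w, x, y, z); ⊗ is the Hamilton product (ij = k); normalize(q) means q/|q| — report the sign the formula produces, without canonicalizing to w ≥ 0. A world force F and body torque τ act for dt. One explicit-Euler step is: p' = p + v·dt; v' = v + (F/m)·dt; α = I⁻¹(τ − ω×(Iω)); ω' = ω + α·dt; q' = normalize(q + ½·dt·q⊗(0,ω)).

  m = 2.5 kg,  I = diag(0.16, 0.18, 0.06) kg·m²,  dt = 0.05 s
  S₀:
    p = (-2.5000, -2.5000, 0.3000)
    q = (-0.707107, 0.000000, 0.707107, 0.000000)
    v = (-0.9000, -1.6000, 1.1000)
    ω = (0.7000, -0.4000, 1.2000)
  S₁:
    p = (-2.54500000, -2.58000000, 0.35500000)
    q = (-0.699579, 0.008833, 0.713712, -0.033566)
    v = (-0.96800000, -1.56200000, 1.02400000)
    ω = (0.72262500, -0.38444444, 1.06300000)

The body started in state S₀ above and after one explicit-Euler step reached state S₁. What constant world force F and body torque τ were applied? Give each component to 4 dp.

Δω = ω₁−ω₀ = (0.02262500, 0.01555556, -0.13700000)
τ = I·(Δω/dt) + ω₀×(Iω₀) = (0.1300, 0.1400, -0.1700)
v₁ − v₀ = (-0.06800000, 0.03800000, -0.07600000)
applied force F = (-3.4000, 1.9000, -3.8000)

F = (-3.4000, 1.9000, -3.8000)
τ = (0.1300, 0.1400, -0.1700)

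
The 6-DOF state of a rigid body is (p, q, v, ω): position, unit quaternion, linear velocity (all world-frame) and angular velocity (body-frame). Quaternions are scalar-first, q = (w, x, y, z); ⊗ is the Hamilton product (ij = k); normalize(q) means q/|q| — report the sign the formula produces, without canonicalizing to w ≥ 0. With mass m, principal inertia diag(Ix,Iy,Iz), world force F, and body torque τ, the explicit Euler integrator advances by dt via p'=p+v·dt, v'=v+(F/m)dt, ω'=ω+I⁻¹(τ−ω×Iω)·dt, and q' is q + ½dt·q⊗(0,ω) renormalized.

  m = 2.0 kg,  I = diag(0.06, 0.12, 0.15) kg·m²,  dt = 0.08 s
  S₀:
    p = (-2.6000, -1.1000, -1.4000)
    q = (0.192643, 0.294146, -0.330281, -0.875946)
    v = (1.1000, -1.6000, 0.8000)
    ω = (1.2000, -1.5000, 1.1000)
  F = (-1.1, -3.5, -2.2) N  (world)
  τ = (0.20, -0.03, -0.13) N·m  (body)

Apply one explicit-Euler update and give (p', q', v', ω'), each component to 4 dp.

p' = (-2.5120, -1.2280, -1.3360)
q' = (0.1965, 0.2354, -0.3953, -0.8659)
v' = (1.0560, -1.7400, 0.7120)
ω' = (1.5327, -1.4408, 1.0883)

new position p' = (-2.5120, -1.2280, -1.3360)
v' = v + a·dt = (1.0560, -1.7400, 0.7120)
α = I⁻¹(τ − ω×Iω) = (4.1583, 0.7400, -0.1467)
ω' = ω + α·dt = (1.5327, -1.4408, 1.0883)
Hamilton product q⊗(0,ω) = (0.1151439, -1.4460565, -1.6636603, 0.1670255)
q + ½dt·q⊗(0,ω), renormalized = (0.1965, 0.2354, -0.3953, -0.8659)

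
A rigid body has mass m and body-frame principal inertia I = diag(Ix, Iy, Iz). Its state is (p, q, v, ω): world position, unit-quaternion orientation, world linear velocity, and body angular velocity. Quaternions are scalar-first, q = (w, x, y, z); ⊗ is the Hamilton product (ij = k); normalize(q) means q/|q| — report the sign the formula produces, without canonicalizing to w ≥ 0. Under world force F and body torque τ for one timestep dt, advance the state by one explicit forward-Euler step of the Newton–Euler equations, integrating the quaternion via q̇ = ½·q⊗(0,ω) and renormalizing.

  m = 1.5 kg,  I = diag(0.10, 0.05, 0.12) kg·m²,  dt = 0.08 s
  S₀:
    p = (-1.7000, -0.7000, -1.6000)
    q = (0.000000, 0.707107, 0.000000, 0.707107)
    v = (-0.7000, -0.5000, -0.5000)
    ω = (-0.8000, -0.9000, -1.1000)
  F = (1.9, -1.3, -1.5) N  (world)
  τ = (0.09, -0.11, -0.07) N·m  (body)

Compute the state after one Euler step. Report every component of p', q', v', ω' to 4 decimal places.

gyro term ω×Iω = (0.0693, -0.0176, -0.0360)
angular accel α = (0.2070, -1.8480, -0.2833)
ω' = ω + α·dt = (-0.7834, -1.0478, -1.1227)
2q̇ = q⊗(0,ω) = (1.3435033, 0.6363963, 0.2121321, -0.6363963)
q + ½dt·q⊗(0,ω), renormalized = (0.0536, 0.7310, 0.0085, 0.6802)
new position p' = (-1.7560, -0.7400, -1.6400)
v' = v + a·dt = (-0.5987, -0.5693, -0.5800)

p' = (-1.7560, -0.7400, -1.6400)
q' = (0.0536, 0.7310, 0.0085, 0.6802)
v' = (-0.5987, -0.5693, -0.5800)
ω' = (-0.7834, -1.0478, -1.1227)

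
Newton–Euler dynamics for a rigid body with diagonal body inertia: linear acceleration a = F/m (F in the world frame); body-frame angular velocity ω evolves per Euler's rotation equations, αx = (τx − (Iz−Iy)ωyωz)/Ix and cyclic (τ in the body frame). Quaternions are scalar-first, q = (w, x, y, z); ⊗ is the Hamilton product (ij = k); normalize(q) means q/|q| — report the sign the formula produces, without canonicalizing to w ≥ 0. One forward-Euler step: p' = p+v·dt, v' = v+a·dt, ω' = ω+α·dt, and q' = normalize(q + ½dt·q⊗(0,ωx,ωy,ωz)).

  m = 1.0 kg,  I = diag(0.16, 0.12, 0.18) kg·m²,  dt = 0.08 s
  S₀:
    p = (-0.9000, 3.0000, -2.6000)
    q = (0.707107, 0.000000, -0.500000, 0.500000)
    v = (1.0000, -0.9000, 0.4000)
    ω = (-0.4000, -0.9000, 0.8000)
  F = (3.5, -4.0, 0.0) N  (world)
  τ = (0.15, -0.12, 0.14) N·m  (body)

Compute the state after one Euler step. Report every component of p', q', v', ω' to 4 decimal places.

p' = (-0.8200, 2.9280, -2.5680)
q' = (0.6722, -0.0093, -0.5328, 0.5140)
v' = (1.2800, -1.2200, 0.4000)
ω' = (-0.3034, -0.9843, 0.8686)

new position p' = (-0.8200, 2.9280, -2.5680)
v + (F/m)dt = (1.2800, -1.2200, 0.4000)
precession coupling ω×(Iω) = (-0.0432, 0.0064, -0.0144)
(τ − ω×Iω)/I = (1.2075, -1.0533, 0.8578)
ω' = ω + α·dt = (-0.3034, -0.9843, 0.8686)
Hamilton product q⊗(0,ω) = (-0.8500000, -0.2328428, -0.8363963, 0.3656856)
q + ½dt·q⊗(0,ω), renormalized = (0.6722, -0.0093, -0.5328, 0.5140)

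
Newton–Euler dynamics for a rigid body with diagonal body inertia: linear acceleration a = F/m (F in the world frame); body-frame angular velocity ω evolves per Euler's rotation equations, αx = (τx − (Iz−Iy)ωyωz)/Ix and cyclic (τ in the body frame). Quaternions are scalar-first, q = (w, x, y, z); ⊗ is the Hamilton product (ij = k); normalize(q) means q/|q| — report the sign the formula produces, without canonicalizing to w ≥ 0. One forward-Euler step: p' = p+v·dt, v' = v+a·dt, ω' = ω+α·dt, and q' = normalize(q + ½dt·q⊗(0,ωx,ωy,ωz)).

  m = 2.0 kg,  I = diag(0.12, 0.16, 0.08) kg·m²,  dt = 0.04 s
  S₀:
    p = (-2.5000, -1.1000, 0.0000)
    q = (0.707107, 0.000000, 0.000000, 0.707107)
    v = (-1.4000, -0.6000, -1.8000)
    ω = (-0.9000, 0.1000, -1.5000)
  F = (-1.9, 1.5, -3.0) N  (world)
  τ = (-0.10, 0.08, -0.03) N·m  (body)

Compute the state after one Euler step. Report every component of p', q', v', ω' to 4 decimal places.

p' = (-2.5560, -1.1240, -0.0720)
q' = (0.7279, -0.0141, -0.0113, 0.6855)
v' = (-1.4380, -0.5700, -1.8600)
ω' = (-0.9373, 0.1065, -1.5132)

a = F/m = (-0.9500, 0.7500, -1.5000)
new position p' = (-2.5560, -1.1240, -0.0720)
v + (F/m)dt = (-1.4380, -0.5700, -1.8600)
angular accel α = (-0.9333, 0.1625, -0.3300)
ω + α·dt = (-0.9373, 0.1065, -1.5132)
2q̇ = q⊗(0,ω) = (1.0606605, -0.7071070, -0.5656856, -1.0606605)
updated quaternion q' = (0.7279, -0.0141, -0.0113, 0.6855)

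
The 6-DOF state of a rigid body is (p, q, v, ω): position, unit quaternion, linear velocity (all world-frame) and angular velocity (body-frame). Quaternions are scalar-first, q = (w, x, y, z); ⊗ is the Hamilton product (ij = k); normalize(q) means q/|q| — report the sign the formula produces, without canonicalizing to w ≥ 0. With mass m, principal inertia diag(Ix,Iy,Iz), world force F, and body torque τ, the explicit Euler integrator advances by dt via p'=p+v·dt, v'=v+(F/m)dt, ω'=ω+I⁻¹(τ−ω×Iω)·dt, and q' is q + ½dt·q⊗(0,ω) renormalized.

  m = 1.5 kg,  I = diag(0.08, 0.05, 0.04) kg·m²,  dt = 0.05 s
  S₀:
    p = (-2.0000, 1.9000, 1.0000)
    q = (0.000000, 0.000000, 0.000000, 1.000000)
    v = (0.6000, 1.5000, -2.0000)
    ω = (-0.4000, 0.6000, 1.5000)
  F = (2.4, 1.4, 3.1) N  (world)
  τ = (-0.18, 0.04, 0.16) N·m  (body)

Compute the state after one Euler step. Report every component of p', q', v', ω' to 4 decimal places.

precession coupling ω×(Iω) = (-0.0090, -0.0240, 0.0072)
(τ − ω×Iω)/I = (-2.1375, 1.2800, 3.8200)
ω' = ω + α·dt = (-0.5069, 0.6640, 1.6910)
Hamilton product q⊗(0,ω) = (-1.5000000, -0.6000000, -0.4000000, 0.0000000)
q' = normalize(q + ½dt·q⊗(0,ω)) = (-0.0375, -0.0150, -0.0100, 0.9991)
linear accel F/m = (1.6000, 0.9333, 2.0667)
p + v·dt = (-1.9700, 1.9750, 0.9000)
v + (F/m)dt = (0.6800, 1.5467, -1.8967)

p' = (-1.9700, 1.9750, 0.9000)
q' = (-0.0375, -0.0150, -0.0100, 0.9991)
v' = (0.6800, 1.5467, -1.8967)
ω' = (-0.5069, 0.6640, 1.6910)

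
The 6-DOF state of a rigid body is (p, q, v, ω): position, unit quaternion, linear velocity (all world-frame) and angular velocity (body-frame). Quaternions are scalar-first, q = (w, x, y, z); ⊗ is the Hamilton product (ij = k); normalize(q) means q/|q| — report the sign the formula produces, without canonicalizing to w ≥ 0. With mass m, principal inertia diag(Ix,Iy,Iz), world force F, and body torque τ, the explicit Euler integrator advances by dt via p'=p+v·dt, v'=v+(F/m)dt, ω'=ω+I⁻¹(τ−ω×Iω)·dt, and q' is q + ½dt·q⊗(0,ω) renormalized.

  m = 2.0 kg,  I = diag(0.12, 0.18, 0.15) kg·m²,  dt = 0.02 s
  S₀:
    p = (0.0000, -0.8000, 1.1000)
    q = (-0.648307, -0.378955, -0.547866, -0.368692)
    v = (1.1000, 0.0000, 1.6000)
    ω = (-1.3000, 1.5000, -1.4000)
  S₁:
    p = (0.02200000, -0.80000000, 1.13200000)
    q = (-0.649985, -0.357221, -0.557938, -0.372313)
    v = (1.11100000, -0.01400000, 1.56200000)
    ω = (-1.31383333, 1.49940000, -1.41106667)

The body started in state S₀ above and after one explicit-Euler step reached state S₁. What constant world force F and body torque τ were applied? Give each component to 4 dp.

F = (1.1000, -1.4000, -3.8000)
τ = (-0.0200, -0.0600, -0.2000)

Δv = v₁−v₀ = (0.01100000, -0.01400000, -0.03800000)
F = m·Δv/dt = (1.1000, -1.4000, -3.8000)
ω₁ − ω₀ = (-0.01383333, -0.00060000, -0.01106667)
ω₀×(Iω₀) = (0.0630, -0.0546, -0.1170)
I·α + gyro = (-0.0200, -0.0600, -0.2000)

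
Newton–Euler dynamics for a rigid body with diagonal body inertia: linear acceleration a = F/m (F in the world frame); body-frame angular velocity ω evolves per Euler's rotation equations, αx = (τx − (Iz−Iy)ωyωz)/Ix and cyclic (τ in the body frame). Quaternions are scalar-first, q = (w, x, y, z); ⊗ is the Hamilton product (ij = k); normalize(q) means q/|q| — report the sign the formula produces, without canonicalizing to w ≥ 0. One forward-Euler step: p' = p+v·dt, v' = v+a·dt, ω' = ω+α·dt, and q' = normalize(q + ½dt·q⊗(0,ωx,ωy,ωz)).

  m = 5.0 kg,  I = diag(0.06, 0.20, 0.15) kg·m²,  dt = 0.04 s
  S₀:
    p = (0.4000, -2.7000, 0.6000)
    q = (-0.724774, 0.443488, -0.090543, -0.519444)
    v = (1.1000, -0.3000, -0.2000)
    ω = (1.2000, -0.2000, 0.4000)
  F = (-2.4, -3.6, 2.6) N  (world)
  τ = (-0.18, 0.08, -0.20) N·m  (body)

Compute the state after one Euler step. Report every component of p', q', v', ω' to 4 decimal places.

(τ − ω×Iω)/I = (-3.0667, 0.6160, -1.1093)
ω + α·dt = (1.0773, -0.1754, 0.3556)
q⊗(0,ω) = (-0.3425166, -1.0098348, -0.6557732, -0.2699556)
q + ½dt·q⊗(0,ω), renormalized = (-0.7314, 0.4232, -0.1036, -0.5247)
p + v·dt = (0.4440, -2.7120, 0.5920)
new velocity v' = (1.0808, -0.3288, -0.1792)

p' = (0.4440, -2.7120, 0.5920)
q' = (-0.7314, 0.4232, -0.1036, -0.5247)
v' = (1.0808, -0.3288, -0.1792)
ω' = (1.0773, -0.1754, 0.3556)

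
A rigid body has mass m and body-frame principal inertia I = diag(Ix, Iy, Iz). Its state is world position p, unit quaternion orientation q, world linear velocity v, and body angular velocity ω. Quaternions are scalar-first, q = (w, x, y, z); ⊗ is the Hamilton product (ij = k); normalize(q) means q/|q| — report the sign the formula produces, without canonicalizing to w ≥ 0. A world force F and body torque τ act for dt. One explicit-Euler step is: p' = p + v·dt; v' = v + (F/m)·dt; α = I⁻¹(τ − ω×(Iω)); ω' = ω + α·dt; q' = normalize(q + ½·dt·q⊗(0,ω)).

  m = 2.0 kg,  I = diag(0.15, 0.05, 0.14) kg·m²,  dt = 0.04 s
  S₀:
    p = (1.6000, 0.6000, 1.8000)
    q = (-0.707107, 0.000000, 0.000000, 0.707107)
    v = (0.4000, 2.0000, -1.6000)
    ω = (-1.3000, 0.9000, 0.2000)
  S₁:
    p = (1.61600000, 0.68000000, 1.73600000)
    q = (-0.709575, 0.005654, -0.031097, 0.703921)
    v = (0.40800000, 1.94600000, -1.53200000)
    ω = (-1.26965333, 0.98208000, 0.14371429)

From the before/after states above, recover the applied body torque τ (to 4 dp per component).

τ = (0.1300, 0.1000, -0.0800)

ω₁ − ω₀ = (0.03034667, 0.08208000, -0.05628571)
gyro term ω₀×Iω₀ = (0.0162, -0.0026, 0.1170)
τ = I·(Δω/dt) + ω₀×(Iω₀) = (0.1300, 0.1000, -0.0800)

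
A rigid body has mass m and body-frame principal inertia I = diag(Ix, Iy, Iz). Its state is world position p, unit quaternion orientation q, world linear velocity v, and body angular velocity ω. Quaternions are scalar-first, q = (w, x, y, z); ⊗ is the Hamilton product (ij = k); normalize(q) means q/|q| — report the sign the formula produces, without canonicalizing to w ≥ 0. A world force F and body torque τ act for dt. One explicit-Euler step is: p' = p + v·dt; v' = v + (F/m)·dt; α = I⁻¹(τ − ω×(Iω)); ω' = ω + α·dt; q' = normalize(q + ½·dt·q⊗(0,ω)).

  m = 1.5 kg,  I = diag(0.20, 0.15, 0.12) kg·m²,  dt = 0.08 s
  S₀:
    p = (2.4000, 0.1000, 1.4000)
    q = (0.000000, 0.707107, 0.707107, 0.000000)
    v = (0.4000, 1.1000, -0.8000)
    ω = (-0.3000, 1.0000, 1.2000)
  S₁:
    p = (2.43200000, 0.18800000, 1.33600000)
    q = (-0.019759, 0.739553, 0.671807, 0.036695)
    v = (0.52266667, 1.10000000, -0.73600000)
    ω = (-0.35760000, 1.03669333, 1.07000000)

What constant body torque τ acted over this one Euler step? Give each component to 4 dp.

ω₁ − ω₀ = (-0.05760000, 0.03669333, -0.13000000)
gyro term ω₀×Iω₀ = (-0.0360, -0.0288, 0.0150)
I·α + gyro = (-0.1800, 0.0400, -0.1800)

τ = (-0.1800, 0.0400, -0.1800)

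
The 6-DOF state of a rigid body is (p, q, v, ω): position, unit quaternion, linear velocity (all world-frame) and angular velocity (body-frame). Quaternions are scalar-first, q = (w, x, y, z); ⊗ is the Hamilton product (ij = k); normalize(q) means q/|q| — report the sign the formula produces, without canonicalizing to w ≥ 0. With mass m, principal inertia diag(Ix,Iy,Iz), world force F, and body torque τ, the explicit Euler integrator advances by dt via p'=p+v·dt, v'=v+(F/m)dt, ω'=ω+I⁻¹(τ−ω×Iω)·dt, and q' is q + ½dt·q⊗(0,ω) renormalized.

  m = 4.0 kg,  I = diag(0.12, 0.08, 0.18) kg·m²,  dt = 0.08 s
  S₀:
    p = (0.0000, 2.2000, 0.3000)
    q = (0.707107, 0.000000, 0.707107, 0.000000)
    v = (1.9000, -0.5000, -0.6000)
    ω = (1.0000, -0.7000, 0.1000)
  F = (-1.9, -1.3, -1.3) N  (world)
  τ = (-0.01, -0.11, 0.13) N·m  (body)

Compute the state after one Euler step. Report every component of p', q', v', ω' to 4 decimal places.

p' = (0.1520, 2.1600, 0.2520)
q' = (0.7260, 0.0311, 0.6865, -0.0254)
v' = (1.8620, -0.5260, -0.6260)
ω' = (0.9980, -0.8040, 0.1453)

α = I⁻¹(τ − ω×Iω) = (-0.0250, -1.3000, 0.5667)
ω' = ω + α·dt = (0.9980, -0.8040, 0.1453)
Hamilton product q⊗(0,ω) = (0.4949749, 0.7778177, -0.4949749, -0.6363963)
q + ½dt·q⊗(0,ω), renormalized = (0.7260, 0.0311, 0.6865, -0.0254)
a = (-0.4750, -0.3250, -0.3250)
p + v·dt = (0.1520, 2.1600, 0.2520)
v' = v + a·dt = (1.8620, -0.5260, -0.6260)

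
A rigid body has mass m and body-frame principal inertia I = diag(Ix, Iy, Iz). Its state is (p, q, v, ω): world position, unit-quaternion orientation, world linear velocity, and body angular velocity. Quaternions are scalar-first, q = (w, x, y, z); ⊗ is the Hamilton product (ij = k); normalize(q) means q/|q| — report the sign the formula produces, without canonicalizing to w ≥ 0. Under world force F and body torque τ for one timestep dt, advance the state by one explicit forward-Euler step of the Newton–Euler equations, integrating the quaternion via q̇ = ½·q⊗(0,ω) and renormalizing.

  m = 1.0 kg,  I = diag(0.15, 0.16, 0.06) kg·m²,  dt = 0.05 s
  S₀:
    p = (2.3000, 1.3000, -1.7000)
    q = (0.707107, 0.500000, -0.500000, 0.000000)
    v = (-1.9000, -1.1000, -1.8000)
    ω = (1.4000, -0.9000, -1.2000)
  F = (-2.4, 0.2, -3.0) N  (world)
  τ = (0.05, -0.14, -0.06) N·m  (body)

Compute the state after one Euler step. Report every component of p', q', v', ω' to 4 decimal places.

p' = (2.2050, 1.2450, -1.7900)
q' = (0.6775, 0.5390, -0.5003, -0.0149)
v' = (-2.0200, -1.0900, -1.9500)
ω' = (1.4527, -0.8965, -1.2395)

linear accel F/m = (-2.4000, 0.2000, -3.0000)
p + v·dt = (2.2050, 1.2450, -1.7900)
v' = v + a·dt = (-2.0200, -1.0900, -1.9500)
ω×(Iω) gyroscopic = (-0.1080, -0.1512, -0.0126)
(τ − ω×Iω)/I = (1.0533, 0.0700, -0.7900)
ω + α·dt = (1.4527, -0.8965, -1.2395)
2q̇ = q⊗(0,ω) = (-1.1500000, 1.5899498, -0.0363963, -0.5985284)
updated quaternion q' = (0.6775, 0.5390, -0.5003, -0.0149)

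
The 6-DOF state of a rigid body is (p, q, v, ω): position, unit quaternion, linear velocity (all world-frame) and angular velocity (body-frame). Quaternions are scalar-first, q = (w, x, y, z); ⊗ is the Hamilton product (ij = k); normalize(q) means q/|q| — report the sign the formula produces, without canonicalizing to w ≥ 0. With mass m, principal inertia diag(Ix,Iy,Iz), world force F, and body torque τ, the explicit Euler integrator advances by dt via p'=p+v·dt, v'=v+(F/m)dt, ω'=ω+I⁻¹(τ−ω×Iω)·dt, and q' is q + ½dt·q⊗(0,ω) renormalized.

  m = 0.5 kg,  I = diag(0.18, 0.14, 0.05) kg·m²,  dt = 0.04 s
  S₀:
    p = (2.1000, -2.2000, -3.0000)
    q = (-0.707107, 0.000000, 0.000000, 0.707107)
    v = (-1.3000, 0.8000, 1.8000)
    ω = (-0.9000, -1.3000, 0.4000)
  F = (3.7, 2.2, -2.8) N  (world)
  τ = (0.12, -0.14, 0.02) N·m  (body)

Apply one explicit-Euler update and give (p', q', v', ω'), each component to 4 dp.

gyro term ω×Iω = (0.0468, -0.0468, -0.0468)
angular accel α = (0.4067, -0.6657, 1.3360)
ω' = ω + α·dt = (-0.8837, -1.3266, 0.4534)
2q̇ = q⊗(0,ω) = (-0.2828428, 1.5556354, 0.2828428, -0.2828428)
q' = normalize(q + ½dt·q⊗(0,ω)) = (-0.7124, 0.0311, 0.0057, 0.7011)
a = (7.4000, 4.4000, -5.6000)
new position p' = (2.0480, -2.1680, -2.9280)
v + (F/m)dt = (-1.0040, 0.9760, 1.5760)

p' = (2.0480, -2.1680, -2.9280)
q' = (-0.7124, 0.0311, 0.0057, 0.7011)
v' = (-1.0040, 0.9760, 1.5760)
ω' = (-0.8837, -1.3266, 0.4534)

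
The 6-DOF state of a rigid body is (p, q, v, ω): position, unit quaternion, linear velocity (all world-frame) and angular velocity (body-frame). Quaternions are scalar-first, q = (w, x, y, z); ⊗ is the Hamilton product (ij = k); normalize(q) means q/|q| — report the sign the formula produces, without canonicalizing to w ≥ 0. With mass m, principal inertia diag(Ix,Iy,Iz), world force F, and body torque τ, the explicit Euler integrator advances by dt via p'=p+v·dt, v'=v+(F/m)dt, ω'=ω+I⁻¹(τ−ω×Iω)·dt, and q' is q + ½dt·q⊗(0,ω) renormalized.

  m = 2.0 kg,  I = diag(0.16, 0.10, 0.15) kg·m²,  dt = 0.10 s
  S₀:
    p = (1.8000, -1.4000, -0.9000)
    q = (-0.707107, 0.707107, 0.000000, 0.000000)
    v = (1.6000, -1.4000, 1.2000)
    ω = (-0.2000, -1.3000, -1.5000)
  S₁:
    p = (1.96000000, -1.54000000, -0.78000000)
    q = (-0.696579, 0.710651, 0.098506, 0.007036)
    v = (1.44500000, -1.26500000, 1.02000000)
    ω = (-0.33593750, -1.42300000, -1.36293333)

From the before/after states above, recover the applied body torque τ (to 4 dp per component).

rate change Δω = (-0.13593750, -0.12300000, 0.13706667)
τ = I·(Δω/dt) + ω₀×(Iω₀) = (-0.1200, -0.1200, 0.1900)

τ = (-0.1200, -0.1200, 0.1900)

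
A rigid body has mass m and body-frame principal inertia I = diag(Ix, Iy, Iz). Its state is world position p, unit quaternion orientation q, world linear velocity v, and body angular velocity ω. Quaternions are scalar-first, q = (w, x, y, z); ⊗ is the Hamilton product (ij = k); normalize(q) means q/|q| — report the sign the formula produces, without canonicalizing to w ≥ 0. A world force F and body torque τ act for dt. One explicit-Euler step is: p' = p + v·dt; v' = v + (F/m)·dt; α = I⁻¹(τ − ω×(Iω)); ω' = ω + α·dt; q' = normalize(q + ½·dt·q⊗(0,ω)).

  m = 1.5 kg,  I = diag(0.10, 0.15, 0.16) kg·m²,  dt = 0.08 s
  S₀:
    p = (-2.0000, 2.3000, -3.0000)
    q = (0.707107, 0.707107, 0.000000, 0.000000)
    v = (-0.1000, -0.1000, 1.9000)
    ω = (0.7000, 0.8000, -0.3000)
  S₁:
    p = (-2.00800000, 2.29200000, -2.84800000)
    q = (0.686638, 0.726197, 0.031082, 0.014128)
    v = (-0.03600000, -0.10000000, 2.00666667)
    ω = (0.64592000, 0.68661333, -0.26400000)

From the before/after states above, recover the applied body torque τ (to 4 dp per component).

Δω = ω₁−ω₀ = (-0.05408000, -0.11338667, 0.03600000)
precession coupling = (-0.0024, 0.0126, 0.0280)
I·α + gyro = (-0.0700, -0.2000, 0.1000)

τ = (-0.0700, -0.2000, 0.1000)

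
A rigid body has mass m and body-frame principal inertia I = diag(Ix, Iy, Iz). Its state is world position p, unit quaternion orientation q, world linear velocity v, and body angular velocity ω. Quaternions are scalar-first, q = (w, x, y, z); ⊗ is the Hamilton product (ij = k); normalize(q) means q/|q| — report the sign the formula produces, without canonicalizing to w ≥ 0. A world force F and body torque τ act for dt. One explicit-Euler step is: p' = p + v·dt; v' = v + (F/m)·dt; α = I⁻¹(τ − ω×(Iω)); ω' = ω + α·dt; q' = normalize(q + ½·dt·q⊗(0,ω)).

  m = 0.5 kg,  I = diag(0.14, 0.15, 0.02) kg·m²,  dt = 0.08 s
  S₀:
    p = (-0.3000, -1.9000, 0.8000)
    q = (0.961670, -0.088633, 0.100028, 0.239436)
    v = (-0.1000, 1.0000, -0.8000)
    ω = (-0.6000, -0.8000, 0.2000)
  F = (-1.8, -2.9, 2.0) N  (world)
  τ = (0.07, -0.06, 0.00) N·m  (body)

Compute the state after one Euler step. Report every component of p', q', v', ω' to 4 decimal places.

ω×(Iω) gyroscopic = (0.0208, -0.0144, 0.0048)
(τ − ω×Iω)/I = (0.3514, -0.3040, -0.2400)
new body rate ω' = (-0.5719, -0.8243, 0.1808)
Hamilton product q⊗(0,ω) = (-0.0210446, -0.3654476, -0.8952710, 0.3232572)
updated quaternion q' = (0.9600, -0.1032, 0.0642, 0.2522)
p + v·dt = (-0.3080, -1.8200, 0.7360)
v' = v + a·dt = (-0.3880, 0.5360, -0.4800)

p' = (-0.3080, -1.8200, 0.7360)
q' = (0.9600, -0.1032, 0.0642, 0.2522)
v' = (-0.3880, 0.5360, -0.4800)
ω' = (-0.5719, -0.8243, 0.1808)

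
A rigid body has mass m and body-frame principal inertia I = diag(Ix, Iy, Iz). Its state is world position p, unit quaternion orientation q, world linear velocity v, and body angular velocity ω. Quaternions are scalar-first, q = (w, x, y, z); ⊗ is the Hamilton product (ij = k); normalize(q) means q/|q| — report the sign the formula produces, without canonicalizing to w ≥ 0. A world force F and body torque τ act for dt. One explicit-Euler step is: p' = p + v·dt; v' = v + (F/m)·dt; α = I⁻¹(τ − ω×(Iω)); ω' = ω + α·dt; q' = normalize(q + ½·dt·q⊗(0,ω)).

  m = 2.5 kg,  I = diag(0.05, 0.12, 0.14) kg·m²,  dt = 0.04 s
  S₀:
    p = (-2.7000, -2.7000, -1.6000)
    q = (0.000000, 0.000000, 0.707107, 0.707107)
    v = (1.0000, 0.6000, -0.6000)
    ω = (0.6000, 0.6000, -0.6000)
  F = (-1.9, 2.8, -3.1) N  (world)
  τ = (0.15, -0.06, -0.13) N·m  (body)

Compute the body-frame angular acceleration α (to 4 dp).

α = (3.1440, -0.7700, -1.1086)

ω×(Iω) gyroscopic = (-0.0072, 0.0324, 0.0252)
α = I⁻¹(τ − ω×Iω) = (3.1440, -0.7700, -1.1086)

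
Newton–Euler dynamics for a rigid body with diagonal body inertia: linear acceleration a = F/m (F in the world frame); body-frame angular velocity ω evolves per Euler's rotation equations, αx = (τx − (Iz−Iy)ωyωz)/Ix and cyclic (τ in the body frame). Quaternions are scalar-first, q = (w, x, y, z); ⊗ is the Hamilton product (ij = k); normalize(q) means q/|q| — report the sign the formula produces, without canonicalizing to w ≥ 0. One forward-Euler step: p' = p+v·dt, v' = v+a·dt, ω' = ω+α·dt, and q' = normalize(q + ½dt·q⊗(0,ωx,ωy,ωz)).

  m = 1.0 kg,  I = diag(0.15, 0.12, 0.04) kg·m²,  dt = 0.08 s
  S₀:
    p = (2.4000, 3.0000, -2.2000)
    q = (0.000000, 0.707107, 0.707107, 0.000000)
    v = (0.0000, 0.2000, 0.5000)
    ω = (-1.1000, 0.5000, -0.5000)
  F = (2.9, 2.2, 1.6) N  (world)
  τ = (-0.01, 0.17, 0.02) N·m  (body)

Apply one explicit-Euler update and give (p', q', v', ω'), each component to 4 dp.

linear accel F/m = (2.9000, 2.2000, 1.6000)
p + v·dt = (2.4000, 3.0160, -2.1600)
v + (F/m)dt = (0.2320, 0.3760, 0.6280)
α = I⁻¹(τ − ω×Iω) = (-0.2000, 0.9125, 0.0875)
ω' = ω + α·dt = (-1.1160, 0.5730, -0.4930)
2q̇ = q⊗(0,ω) = (0.4242642, -0.3535535, 0.3535535, 1.1313712)
updated quaternion q' = (0.0169, 0.6920, 0.7203, 0.0452)

p' = (2.4000, 3.0160, -2.1600)
q' = (0.0169, 0.6920, 0.7203, 0.0452)
v' = (0.2320, 0.3760, 0.6280)
ω' = (-1.1160, 0.5730, -0.4930)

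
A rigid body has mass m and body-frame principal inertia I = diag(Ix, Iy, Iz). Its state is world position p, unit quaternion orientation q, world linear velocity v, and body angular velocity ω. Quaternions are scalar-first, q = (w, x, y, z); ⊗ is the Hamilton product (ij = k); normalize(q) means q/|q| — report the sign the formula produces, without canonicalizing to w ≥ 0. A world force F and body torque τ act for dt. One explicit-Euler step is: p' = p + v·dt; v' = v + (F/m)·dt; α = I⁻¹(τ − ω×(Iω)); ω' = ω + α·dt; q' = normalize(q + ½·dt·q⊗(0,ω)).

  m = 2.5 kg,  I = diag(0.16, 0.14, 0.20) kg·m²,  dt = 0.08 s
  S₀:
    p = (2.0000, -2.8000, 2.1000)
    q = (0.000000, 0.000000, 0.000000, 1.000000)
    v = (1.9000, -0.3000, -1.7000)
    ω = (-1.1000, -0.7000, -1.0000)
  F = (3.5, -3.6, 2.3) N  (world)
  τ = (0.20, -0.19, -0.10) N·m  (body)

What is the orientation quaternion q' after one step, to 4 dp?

q' = (0.0399, 0.0279, -0.0439, 0.9978)

2q̇ = q⊗(0,ω) = (1.0000000, 0.7000000, -1.1000000, 0.0000000)
q + ½dt·q⊗(0,ω), renormalized = (0.0399, 0.0279, -0.0439, 0.9978)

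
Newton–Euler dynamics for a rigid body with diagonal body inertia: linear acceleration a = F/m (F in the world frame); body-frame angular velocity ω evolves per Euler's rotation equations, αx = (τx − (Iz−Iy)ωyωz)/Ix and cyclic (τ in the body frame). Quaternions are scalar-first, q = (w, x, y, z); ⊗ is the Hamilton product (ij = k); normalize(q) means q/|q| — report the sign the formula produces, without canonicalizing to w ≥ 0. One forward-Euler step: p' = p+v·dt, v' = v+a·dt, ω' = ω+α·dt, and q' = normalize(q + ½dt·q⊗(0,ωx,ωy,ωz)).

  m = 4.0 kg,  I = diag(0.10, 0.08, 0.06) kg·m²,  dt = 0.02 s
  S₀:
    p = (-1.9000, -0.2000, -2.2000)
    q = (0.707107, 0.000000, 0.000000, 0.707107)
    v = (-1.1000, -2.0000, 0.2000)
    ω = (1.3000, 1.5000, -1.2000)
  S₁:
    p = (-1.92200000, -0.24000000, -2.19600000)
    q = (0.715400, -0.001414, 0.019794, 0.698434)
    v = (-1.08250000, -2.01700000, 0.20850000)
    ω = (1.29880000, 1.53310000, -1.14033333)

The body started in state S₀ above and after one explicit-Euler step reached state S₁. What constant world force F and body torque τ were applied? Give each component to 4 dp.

velocity change Δv = (0.01750000, -0.01700000, 0.00850000)
applied force F = (3.5000, -3.4000, 1.7000)
Δω = ω₁−ω₀ = (-0.00120000, 0.03310000, 0.05966667)
gyro term ω₀×Iω₀ = (0.0360, -0.0624, -0.0390)
I·α + gyro = (0.0300, 0.0700, 0.1400)

F = (3.5000, -3.4000, 1.7000)
τ = (0.0300, 0.0700, 0.1400)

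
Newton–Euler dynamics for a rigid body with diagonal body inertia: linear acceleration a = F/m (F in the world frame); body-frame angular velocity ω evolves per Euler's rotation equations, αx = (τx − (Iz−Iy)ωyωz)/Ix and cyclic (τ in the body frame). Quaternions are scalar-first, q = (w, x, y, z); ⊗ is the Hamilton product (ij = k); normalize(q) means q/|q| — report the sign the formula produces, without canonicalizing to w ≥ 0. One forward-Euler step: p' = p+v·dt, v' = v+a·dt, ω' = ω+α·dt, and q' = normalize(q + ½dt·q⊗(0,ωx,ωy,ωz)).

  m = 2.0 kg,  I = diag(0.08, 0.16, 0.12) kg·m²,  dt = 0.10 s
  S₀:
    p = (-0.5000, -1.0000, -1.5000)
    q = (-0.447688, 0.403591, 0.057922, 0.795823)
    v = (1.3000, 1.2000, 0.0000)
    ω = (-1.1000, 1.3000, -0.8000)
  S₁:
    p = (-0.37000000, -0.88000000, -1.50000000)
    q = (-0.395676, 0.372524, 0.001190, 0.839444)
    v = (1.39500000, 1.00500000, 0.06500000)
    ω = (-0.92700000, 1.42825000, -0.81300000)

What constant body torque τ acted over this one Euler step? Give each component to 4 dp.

ω₁ − ω₀ = (0.17300000, 0.12825000, -0.01300000)
precession coupling = (0.0416, -0.0352, -0.1144)
I·α + gyro = (0.1800, 0.1700, -0.1300)

τ = (0.1800, 0.1700, -0.1300)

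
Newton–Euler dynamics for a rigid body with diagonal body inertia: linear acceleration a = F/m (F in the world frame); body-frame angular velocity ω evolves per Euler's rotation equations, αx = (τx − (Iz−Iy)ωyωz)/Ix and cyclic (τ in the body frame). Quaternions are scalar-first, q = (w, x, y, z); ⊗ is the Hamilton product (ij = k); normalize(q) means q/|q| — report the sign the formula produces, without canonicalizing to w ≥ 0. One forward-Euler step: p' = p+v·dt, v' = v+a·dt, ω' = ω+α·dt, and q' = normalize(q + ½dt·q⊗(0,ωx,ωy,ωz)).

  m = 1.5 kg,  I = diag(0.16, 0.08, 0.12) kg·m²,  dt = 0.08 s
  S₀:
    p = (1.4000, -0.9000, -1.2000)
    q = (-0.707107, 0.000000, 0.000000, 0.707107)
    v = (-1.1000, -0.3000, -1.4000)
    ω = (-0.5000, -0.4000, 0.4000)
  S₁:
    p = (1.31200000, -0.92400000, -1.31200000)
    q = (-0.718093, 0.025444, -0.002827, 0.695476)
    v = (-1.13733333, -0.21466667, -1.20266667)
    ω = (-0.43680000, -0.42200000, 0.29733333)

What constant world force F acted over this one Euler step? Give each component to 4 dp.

F = (-0.7000, 1.6000, 3.7000)

Δv = v₁−v₀ = (-0.03733333, 0.08533333, 0.19733333)
F = m·Δv/dt = (-0.7000, 1.6000, 3.7000)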